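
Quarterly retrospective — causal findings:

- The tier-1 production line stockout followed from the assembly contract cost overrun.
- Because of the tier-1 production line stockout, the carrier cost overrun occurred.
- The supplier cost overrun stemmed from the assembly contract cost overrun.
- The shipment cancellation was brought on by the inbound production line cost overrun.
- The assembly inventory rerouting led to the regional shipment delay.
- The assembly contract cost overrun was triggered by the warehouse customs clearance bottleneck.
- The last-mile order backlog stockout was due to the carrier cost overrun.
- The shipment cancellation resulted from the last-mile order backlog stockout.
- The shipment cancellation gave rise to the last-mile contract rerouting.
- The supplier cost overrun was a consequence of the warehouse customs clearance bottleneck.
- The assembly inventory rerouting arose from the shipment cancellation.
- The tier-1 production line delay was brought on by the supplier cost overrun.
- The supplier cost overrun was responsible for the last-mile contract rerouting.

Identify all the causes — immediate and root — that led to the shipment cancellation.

the assembly contract cost overrun, the carrier cost overrun, the inbound production line cost overrun, the last-mile order backlog stockout, the tier-1 production line stockout, the warehouse customs clearance bottleneck

Immediate causes of the shipment cancellation: the inbound production line cost overrun, the last-mile order backlog stockout.
Further upstream: the warehouse customs clearance bottleneck, the assembly contract cost overrun, the tier-1 production line stockout, the carrier cost overrun.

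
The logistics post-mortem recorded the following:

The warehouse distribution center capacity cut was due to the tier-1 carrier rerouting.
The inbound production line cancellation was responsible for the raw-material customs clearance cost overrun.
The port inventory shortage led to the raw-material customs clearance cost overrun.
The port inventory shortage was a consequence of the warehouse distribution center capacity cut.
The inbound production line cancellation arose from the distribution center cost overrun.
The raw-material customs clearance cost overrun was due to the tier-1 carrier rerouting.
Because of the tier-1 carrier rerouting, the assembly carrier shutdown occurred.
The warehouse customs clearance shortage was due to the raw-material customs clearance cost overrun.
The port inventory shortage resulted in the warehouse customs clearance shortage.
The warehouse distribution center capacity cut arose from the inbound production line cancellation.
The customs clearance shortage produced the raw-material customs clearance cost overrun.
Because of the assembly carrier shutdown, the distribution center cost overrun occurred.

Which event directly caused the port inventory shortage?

the warehouse distribution center capacity cut

Upstream contributors include the tier-1 carrier rerouting, the assembly carrier shutdown, the distribution center cost overrun, the inbound production line cancellation, but only the warehouse distribution center capacity cut feeds directly into the port inventory shortage.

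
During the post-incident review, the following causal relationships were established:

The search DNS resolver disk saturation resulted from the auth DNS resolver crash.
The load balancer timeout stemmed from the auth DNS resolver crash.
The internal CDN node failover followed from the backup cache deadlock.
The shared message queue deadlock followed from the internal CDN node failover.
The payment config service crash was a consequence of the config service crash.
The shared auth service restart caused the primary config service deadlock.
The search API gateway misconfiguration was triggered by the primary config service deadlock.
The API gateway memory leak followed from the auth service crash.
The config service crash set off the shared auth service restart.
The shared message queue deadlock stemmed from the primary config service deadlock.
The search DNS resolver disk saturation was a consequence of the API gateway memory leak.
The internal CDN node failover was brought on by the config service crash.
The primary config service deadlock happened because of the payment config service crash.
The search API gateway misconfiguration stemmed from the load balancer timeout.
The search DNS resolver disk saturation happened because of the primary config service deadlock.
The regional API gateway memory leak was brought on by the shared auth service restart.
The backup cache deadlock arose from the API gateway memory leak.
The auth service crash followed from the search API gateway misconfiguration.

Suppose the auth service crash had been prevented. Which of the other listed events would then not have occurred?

the API gateway memory leak, the backup cache deadlock

Downstream of the auth service crash: the API gateway memory leak, the search DNS resolver disk saturation, the backup cache deadlock, the internal CDN node failover, the shared message queue deadlock.
Of those, still caused via another path: the search DNS resolver disk saturation, the internal CDN node failover, the shared message queue deadlock.
The remainder have no surviving cause.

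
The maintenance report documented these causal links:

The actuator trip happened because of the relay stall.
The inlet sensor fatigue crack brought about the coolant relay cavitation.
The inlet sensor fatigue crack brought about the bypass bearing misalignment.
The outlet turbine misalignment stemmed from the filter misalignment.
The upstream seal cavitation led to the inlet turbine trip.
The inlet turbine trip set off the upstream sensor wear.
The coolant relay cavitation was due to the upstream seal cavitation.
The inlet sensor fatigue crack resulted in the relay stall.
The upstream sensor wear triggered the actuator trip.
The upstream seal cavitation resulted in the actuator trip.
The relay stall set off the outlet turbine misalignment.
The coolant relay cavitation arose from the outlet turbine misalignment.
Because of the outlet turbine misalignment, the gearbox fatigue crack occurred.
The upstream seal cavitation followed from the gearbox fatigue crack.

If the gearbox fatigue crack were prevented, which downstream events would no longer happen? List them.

the inlet turbine trip, the upstream seal cavitation, the upstream sensor wear

Downstream of the gearbox fatigue crack: the upstream seal cavitation, the coolant relay cavitation, the inlet turbine trip, the upstream sensor wear, the actuator trip.
Of those, still caused via another path: the coolant relay cavitation, the actuator trip.
The remainder have no surviving cause.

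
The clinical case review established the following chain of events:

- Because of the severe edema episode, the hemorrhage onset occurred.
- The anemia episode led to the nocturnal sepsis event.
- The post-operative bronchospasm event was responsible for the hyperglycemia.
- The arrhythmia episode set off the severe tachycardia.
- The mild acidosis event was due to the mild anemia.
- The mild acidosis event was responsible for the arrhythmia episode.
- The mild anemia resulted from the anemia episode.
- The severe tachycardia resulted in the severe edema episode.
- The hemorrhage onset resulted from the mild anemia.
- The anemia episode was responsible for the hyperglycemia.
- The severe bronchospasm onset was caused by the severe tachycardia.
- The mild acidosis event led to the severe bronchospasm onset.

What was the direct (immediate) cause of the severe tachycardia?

the arrhythmia episode

Upstream contributors include the anemia episode, the mild anemia, the mild acidosis event, but only the arrhythmia episode feeds directly into the severe tachycardia.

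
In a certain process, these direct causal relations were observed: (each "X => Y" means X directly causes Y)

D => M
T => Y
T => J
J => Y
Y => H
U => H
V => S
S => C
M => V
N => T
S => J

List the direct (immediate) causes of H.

U, Y

Upstream contributors include D, M, V, N, T, S, J, but only U, Y feed directly into H.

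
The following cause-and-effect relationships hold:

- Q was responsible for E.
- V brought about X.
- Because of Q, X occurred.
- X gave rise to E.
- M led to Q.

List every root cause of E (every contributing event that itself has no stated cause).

Tracing upstream from E: E ← Q ← M.
A separate upstream branch: E ← X ← V.
Each of those chain origins has no stated cause.

M, V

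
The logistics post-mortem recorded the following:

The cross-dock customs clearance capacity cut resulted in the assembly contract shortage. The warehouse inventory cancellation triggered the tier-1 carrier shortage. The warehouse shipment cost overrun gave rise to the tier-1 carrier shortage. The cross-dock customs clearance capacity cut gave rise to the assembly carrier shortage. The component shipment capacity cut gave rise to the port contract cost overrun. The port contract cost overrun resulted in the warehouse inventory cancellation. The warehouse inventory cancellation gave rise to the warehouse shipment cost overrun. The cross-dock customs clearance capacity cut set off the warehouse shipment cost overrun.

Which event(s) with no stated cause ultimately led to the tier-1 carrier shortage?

Tracing upstream from the tier-1 carrier shortage: the tier-1 carrier shortage ← the warehouse inventory cancellation ← the port contract cost overrun ← the component shipment capacity cut.
A separate upstream branch: the tier-1 carrier shortage ← the warehouse shipment cost overrun ← the cross-dock customs clearance capacity cut.
Each of those chain origins has no stated cause.

the component shipment capacity cut, the cross-dock customs clearance capacity cut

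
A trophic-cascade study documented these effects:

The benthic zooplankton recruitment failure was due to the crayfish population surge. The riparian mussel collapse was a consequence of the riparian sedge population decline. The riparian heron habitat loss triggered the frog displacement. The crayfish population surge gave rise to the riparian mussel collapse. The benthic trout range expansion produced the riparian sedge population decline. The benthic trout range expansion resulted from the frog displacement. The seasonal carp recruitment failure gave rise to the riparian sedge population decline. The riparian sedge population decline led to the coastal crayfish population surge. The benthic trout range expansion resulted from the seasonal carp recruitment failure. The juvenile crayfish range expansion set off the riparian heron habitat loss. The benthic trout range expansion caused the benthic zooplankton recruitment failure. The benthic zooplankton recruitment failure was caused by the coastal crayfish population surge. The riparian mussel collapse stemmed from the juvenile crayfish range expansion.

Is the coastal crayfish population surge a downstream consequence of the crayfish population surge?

No

The crayfish population surge leads to the riparian mussel collapse, the benthic zooplankton recruitment failure; the coastal crayfish population surge is not among them.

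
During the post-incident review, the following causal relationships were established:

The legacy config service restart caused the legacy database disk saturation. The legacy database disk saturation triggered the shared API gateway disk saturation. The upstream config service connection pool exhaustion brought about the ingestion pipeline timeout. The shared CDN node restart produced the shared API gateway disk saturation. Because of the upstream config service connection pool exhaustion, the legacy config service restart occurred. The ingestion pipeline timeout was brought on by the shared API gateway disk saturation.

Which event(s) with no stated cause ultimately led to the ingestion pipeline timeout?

the shared CDN node restart, the upstream config service connection pool exhaustion

Tracing upstream from the ingestion pipeline timeout: the ingestion pipeline timeout ← the upstream config service connection pool exhaustion.
A separate upstream branch: the ingestion pipeline timeout ← the shared API gateway disk saturation ← the shared CDN node restart.
Each of those chain origins has no stated cause.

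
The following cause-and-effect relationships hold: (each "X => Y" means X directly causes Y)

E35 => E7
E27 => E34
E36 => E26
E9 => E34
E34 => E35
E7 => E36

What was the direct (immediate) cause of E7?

Upstream contributors include E27, E34, E9, but only E35 feeds directly into E7.

E35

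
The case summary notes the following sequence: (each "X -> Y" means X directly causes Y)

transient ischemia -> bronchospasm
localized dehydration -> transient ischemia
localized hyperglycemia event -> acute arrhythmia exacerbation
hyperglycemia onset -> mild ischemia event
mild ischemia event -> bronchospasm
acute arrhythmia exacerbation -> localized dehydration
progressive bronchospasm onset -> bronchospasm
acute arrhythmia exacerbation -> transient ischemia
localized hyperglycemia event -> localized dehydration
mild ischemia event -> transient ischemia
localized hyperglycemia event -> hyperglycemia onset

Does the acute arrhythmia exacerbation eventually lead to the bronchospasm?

There is a causal chain: the acute arrhythmia exacerbation → the transient ischemia → the bronchospasm.

Yes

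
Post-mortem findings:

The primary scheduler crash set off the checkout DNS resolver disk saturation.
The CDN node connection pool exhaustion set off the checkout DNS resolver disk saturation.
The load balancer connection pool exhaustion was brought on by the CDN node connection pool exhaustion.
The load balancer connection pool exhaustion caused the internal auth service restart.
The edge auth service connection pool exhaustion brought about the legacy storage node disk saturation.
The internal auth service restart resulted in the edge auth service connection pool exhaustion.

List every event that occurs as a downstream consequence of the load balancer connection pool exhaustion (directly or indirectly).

the edge auth service connection pool exhaustion, the internal auth service restart, the legacy storage node disk saturation

Direct effects: the internal auth service restart.
2 steps out: the edge auth service connection pool exhaustion.
3 steps out: the legacy storage node disk saturation.
Not reachable from it: the primary scheduler crash, the CDN node connection pool exhaustion, the checkout DNS resolver disk saturation.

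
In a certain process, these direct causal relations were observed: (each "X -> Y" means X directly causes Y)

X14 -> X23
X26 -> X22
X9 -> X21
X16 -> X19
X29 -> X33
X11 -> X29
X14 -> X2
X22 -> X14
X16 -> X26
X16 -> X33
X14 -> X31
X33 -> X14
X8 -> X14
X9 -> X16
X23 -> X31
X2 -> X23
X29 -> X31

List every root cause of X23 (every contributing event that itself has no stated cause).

Tracing upstream from X23: X23 ← X14 ← X33 ← X29 ← X11.
A separate upstream branch: X23 ← X14 ← X33 ← X16 ← X9.
A separate upstream branch: X23 ← X14 ← X8.
Each of those chain origins has no stated cause.

X11, X8, X9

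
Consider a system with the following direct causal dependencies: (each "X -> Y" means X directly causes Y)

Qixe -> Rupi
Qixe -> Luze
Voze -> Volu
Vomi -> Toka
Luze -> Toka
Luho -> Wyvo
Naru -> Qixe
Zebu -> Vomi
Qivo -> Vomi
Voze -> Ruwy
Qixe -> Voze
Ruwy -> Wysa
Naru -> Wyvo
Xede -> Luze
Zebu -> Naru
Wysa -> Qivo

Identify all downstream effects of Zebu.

Direct effects: Naru, Vomi.
2 steps out: Qixe, Wyvo, Toka.
3 steps out: Voze, Rupi, Luze.
4 steps out: Ruwy, Volu.
5 steps out: Wysa.
6 steps out: Qivo.
Not reachable from it: Luho, Xede.

Luze, Naru, Qivo, Qixe, Rupi, Ruwy, Toka, Volu, Vomi, Voze, Wysa, Wyvo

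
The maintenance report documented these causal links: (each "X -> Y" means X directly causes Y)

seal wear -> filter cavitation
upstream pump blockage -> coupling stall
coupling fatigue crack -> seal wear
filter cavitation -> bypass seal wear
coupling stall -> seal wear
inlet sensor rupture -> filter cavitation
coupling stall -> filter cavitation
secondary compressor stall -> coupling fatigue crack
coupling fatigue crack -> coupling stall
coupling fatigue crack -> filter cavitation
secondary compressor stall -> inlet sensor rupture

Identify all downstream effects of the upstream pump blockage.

Direct effects: the coupling stall.
2 steps out: the seal wear, the filter cavitation.
3 steps out: the bypass seal wear.
Not reachable from it: the secondary compressor stall, the inlet sensor rupture, the coupling fatigue crack.

the bypass seal wear, the coupling stall, the filter cavitation, the seal wear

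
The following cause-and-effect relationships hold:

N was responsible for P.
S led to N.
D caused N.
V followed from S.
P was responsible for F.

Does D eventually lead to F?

Yes

There is a causal chain: D → N → P → F.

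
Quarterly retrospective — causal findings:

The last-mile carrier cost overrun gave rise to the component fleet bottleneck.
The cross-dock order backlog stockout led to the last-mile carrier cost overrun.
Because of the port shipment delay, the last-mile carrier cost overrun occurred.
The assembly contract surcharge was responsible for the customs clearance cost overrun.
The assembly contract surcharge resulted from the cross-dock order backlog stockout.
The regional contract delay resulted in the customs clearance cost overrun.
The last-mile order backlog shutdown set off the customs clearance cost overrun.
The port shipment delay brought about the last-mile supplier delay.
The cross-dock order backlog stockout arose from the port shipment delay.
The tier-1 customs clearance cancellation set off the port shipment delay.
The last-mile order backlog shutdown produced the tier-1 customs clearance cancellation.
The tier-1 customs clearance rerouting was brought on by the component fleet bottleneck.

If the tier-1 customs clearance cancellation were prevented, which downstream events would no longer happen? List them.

the assembly contract surcharge, the component fleet bottleneck, the cross-dock order backlog stockout, the last-mile carrier cost overrun, the last-mile supplier delay, the port shipment delay, the tier-1 customs clearance rerouting

Downstream of the tier-1 customs clearance cancellation: the port shipment delay, the cross-dock order backlog stockout, the last-mile supplier delay, the last-mile carrier cost overrun, the assembly contract surcharge, the component fleet bottleneck, the tier-1 customs clearance rerouting, the customs clearance cost overrun.
Of those, still caused via another path: the customs clearance cost overrun.
The remainder have no surviving cause.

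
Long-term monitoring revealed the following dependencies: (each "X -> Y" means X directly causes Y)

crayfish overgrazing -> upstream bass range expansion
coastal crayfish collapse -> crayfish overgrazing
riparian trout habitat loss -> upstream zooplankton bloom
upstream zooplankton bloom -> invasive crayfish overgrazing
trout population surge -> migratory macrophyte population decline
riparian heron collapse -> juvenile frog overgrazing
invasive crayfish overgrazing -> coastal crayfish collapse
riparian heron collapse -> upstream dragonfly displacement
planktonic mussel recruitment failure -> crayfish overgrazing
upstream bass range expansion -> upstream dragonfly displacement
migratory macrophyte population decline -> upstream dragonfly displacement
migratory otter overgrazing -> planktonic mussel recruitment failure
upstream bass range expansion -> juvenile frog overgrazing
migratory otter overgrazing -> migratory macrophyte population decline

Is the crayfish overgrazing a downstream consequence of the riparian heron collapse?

No

The riparian heron collapse leads to the juvenile frog overgrazing, the upstream dragonfly displacement; the crayfish overgrazing is not among them.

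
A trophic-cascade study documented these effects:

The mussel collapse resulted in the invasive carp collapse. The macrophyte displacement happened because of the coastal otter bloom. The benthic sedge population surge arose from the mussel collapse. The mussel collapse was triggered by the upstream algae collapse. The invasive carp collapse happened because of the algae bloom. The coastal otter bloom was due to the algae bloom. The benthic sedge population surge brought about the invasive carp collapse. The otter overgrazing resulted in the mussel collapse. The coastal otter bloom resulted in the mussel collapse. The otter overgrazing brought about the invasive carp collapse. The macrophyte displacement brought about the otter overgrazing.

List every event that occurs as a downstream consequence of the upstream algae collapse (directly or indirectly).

the benthic sedge population surge, the invasive carp collapse, the mussel collapse

Direct effects: the mussel collapse.
2 steps out: the benthic sedge population surge, the invasive carp collapse.
Not reachable from it: the algae bloom, the coastal otter bloom, the macrophyte displacement, the otter overgrazing.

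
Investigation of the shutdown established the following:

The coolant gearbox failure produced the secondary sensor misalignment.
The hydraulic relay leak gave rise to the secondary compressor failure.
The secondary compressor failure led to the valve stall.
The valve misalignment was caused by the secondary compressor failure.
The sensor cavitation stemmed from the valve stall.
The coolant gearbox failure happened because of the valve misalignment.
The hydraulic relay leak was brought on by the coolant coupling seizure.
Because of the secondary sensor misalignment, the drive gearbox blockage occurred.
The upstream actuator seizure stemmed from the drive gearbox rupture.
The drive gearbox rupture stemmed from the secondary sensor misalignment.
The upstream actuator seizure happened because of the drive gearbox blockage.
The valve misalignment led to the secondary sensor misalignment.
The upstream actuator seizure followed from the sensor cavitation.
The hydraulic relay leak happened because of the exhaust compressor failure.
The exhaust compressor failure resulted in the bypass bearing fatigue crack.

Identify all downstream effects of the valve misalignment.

Direct effects: the coolant gearbox failure, the secondary sensor misalignment.
2 steps out: the drive gearbox blockage, the drive gearbox rupture.
3 steps out: the upstream actuator seizure.
Not reachable from it: the exhaust compressor failure, the bypass bearing fatigue crack, the hydraulic relay leak, the secondary compressor failure, the valve stall, the sensor cavitation, the coolant coupling seizure.

the coolant gearbox failure, the drive gearbox blockage, the drive gearbox rupture, the secondary sensor misalignment, the upstream actuator seizure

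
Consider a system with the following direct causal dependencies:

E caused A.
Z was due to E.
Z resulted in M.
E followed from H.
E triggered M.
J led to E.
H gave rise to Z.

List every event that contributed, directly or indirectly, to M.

Immediate causes of M: E, Z.
Further upstream: H, J.

E, H, J, Z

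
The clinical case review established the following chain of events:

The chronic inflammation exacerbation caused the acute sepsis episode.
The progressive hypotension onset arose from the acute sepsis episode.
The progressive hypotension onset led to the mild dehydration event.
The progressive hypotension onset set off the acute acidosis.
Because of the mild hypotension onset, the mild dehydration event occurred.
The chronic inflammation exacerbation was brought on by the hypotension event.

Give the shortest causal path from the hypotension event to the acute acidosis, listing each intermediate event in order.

the hypotension event → the chronic inflammation exacerbation → the acute sepsis episode → the progressive hypotension onset → the acute acidosis

the hypotension event → the chronic inflammation exacerbation
the chronic inflammation exacerbation → the acute sepsis episode
the acute sepsis episode → the progressive hypotension onset
the progressive hypotension onset → the acute acidosis
Length: 4 steps.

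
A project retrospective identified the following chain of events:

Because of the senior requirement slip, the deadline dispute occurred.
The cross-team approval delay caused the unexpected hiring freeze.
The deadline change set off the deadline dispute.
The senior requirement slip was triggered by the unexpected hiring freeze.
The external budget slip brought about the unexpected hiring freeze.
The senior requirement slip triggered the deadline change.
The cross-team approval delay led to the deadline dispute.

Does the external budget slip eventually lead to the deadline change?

Yes

There is a causal chain: the external budget slip → the unexpected hiring freeze → the senior requirement slip → the deadline change.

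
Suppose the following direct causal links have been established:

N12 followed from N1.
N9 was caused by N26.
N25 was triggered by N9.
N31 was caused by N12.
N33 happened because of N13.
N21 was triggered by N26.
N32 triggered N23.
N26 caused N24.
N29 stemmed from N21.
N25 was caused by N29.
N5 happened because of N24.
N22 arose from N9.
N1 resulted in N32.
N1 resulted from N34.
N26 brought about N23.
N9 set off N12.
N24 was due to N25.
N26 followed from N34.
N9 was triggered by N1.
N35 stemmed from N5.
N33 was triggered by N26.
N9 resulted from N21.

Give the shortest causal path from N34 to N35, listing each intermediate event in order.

N34 → N26 → N24 → N5 → N35

N34 → N26
N26 → N24
N24 → N5
N5 → N35
Length: 4 steps.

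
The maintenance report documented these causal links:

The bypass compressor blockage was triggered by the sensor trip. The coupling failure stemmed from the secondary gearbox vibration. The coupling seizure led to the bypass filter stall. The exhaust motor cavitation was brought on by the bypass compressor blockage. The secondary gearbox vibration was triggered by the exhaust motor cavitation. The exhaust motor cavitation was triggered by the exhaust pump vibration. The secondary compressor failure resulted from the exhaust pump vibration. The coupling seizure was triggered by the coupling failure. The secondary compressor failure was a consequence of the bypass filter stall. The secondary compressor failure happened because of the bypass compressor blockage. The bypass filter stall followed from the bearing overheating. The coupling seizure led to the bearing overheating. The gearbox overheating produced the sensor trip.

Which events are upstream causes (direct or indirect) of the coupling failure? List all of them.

Immediate cause of the coupling failure: the secondary gearbox vibration.
Further upstream: the gearbox overheating, the exhaust pump vibration, the sensor trip, the bypass compressor blockage, the exhaust motor cavitation.

the bypass compressor blockage, the exhaust motor cavitation, the exhaust pump vibration, the gearbox overheating, the secondary gearbox vibration, the sensor trip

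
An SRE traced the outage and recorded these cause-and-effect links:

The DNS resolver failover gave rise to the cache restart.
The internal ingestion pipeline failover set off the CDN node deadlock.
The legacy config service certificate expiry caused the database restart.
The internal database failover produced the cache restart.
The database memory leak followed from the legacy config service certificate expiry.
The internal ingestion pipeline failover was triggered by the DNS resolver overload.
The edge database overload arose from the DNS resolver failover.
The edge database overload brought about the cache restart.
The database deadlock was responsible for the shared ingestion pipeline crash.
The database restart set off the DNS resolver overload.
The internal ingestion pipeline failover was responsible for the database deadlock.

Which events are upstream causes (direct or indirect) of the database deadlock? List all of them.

Immediate cause of the database deadlock: the internal ingestion pipeline failover.
Further upstream: the legacy config service certificate expiry, the database restart, the DNS resolver overload.

the DNS resolver overload, the database restart, the internal ingestion pipeline failover, the legacy config service certificate expiry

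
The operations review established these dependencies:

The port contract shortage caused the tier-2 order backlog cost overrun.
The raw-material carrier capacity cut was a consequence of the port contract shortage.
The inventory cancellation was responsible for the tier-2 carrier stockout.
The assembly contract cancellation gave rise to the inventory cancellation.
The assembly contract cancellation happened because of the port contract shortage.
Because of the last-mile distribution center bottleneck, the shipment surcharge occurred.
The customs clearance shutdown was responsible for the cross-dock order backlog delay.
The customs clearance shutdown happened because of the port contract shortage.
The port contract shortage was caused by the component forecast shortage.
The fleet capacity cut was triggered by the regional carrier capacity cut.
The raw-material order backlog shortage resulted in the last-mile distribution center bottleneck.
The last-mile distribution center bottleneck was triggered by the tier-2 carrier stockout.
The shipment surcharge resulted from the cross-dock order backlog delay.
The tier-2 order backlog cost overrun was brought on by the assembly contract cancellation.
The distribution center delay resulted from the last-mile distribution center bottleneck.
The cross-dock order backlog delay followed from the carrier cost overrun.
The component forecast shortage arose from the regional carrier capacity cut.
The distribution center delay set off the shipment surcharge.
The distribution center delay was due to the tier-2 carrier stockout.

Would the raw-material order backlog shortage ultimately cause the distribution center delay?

There is a causal chain: the raw-material order backlog shortage → the last-mile distribution center bottleneck → the distribution center delay.

Yes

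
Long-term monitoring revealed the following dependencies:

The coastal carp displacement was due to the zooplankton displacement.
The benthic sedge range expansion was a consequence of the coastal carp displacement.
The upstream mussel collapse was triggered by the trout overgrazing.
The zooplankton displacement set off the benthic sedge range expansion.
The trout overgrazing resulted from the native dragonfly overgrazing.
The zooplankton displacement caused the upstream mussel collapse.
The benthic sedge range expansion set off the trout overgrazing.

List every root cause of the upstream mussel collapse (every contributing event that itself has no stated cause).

the native dragonfly overgrazing, the zooplankton displacement

Tracing upstream from the upstream mussel collapse: the upstream mussel collapse ← the trout overgrazing ← the native dragonfly overgrazing.
A separate upstream branch: the upstream mussel collapse ← the zooplankton displacement.
Each of those chain origins has no stated cause.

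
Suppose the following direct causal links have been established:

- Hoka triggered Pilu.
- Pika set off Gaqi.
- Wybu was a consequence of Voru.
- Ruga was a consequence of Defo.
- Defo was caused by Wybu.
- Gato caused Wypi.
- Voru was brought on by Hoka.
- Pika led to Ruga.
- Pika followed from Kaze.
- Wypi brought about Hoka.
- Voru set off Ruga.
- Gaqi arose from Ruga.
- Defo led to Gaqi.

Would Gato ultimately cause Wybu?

There is a causal chain: Gato → Wypi → Hoka → Voru → Wybu.

Yes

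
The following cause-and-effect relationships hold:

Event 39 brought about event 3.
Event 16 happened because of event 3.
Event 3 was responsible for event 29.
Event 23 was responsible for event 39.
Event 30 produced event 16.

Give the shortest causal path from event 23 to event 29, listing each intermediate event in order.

event 23 → event 39
event 39 → event 3
event 3 → event 29
Length: 3 steps.

event 23 → event 39 → event 3 → event 29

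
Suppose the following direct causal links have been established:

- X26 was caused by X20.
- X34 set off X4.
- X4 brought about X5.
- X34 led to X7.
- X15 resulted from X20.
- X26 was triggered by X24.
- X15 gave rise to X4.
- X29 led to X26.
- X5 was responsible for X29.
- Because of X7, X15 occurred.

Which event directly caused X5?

Upstream contributors include X20, X34, X7, X15, but only X4 feeds directly into X5.

X4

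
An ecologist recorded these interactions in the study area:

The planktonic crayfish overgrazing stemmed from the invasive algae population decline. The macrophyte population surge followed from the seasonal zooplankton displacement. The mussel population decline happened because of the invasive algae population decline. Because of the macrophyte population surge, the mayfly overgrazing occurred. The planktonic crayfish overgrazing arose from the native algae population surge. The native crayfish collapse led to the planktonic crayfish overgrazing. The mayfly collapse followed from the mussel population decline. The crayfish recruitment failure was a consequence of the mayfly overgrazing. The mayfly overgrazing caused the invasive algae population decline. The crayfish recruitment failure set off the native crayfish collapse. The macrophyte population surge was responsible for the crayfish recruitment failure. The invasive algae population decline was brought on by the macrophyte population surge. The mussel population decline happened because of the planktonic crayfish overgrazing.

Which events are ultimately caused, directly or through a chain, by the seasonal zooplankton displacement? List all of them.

the crayfish recruitment failure, the invasive algae population decline, the macrophyte population surge, the mayfly collapse, the mayfly overgrazing, the mussel population decline, the native crayfish collapse, the planktonic crayfish overgrazing

Direct effects: the macrophyte population surge.
2 steps out: the mayfly overgrazing, the crayfish recruitment failure, the invasive algae population decline.
3 steps out: the native crayfish collapse, the planktonic crayfish overgrazing, the mussel population decline.
4 steps out: the mayfly collapse.
Not reachable from it: the native algae population surge.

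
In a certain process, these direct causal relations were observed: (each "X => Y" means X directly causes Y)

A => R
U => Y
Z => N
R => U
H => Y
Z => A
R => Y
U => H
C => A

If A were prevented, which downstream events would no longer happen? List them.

Downstream of A: R, U, H, Y.

H, R, U, Y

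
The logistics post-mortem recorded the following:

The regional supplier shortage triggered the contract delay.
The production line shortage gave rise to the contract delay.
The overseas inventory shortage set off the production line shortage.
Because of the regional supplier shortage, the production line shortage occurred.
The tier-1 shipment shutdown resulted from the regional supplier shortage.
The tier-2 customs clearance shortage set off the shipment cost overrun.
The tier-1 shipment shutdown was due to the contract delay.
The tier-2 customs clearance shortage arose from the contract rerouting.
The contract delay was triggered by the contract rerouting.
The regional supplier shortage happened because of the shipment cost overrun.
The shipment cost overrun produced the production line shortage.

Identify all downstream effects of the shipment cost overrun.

the contract delay, the production line shortage, the regional supplier shortage, the tier-1 shipment shutdown

Direct effects: the regional supplier shortage, the production line shortage.
2 steps out: the contract delay, the tier-1 shipment shutdown.
Not reachable from it: the contract rerouting, the tier-2 customs clearance shortage, the overseas inventory shortage.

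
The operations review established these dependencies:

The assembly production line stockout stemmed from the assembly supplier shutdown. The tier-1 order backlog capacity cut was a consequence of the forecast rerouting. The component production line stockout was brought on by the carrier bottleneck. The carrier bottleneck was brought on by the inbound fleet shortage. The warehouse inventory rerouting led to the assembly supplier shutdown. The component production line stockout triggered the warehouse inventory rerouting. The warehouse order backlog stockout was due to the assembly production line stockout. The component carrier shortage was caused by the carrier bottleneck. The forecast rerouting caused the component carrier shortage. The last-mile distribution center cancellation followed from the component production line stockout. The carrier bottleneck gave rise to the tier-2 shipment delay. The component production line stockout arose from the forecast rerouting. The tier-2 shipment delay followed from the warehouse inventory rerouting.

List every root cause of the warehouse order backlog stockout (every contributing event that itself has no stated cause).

Tracing upstream from the warehouse order backlog stockout: the warehouse order backlog stockout ← the assembly production line stockout ← the assembly supplier shutdown ← the warehouse inventory rerouting ← the component production line stockout ← the carrier bottleneck ← the inbound fleet shortage.
A separate upstream branch: the warehouse order backlog stockout ← the assembly production line stockout ← the assembly supplier shutdown ← the warehouse inventory rerouting ← the component production line stockout ← the forecast rerouting.
Each of those chain origins has no stated cause.

the forecast rerouting, the inbound fleet shortage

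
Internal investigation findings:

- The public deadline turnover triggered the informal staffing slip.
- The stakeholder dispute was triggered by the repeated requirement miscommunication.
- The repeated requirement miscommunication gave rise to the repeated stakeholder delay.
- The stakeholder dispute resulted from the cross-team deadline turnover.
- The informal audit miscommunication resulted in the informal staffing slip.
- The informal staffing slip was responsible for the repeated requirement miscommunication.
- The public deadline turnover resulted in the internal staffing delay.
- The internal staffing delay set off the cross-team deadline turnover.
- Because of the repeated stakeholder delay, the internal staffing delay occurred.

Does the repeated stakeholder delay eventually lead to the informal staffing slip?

No

The repeated stakeholder delay leads to the internal staffing delay, the cross-team deadline turnover, the stakeholder dispute; the informal staffing slip is not among them.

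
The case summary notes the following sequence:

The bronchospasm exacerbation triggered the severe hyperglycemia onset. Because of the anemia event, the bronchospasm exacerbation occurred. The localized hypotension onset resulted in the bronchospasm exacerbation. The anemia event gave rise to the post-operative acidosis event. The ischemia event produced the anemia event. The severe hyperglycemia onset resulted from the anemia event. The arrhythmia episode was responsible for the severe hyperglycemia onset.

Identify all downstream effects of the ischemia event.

Direct effects: the anemia event.
2 steps out: the post-operative acidosis event, the bronchospasm exacerbation, the severe hyperglycemia onset.
Not reachable from it: the localized hypotension onset, the arrhythmia episode.

the anemia event, the bronchospasm exacerbation, the post-operative acidosis event, the severe hyperglycemia onset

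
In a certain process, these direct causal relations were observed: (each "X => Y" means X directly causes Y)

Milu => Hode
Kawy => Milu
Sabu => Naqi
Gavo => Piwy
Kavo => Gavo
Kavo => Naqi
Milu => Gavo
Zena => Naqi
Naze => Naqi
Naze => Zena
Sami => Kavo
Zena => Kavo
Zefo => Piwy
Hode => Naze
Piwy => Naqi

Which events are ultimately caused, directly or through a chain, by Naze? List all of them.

Direct effects: Zena, Naqi.
2 steps out: Kavo.
3 steps out: Gavo.
4 steps out: Piwy.
Not reachable from it: Kawy, Milu, Hode, Sami, Sabu, Zefo.

Gavo, Kavo, Naqi, Piwy, Zena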